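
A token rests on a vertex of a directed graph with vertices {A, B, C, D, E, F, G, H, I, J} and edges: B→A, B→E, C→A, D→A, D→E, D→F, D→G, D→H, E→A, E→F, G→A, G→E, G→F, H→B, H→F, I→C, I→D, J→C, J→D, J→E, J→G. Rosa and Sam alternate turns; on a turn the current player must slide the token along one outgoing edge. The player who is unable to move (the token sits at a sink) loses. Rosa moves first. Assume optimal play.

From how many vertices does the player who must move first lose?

4

Build the W/L table. Terminal = L. A non-terminal position is W if it has a move to some L; otherwise it is L.
Every edge goes from a vertex to one that appears earlier in the order A, F, E, B, G, H, C, D, J, I, so processing vertices in that order labels each vertex after all of its successors.
A: no outgoing edge → L
F: no outgoing edge → L
E: reaches L-position F → W
B: reaches L-position A → W
G: reaches L-position F → W
H: reaches L-position F → W
C: reaches L-position A → W
D: reaches L-position F → W
J: only reaches D(W), C(W), G(W), E(W), all W → L
I: only reaches D(W), C(W), all W → L
The L vertices are A, F, I, J; that is 4 in all.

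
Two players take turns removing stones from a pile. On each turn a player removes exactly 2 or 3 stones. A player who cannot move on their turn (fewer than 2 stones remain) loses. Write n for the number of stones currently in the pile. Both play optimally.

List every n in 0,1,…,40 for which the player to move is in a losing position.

0, 1, 5, 6, 10, 11, 15, 16, 20, 21, 25, 26, 30, 31, 35, 36, 40

Positions with no move are L. A position that does have a move is losing for the player to move precisely when every available move leads to a winning position for the opponent. Fill in the labels:
n=0: no move → L
n=1: no move → L
n=2: reaches L-position 0 → W
n=3: reaches L-position 1 → W
n=4: reaches L-position 1 → W
n=5: only reaches 3(W), 2(W), all W → L
n=6: only reaches 4(W), 3(W), all W → L
n=7: reaches L-position 5 → W
n=8: reaches L-position 6 → W
n=9: reaches L-position 6 → W
n=10: only reaches 8(W), 7(W), all W → L
n=11: only reaches 9(W), 8(W), all W → L
n=12: reaches L-position 10 → W
n=13: reaches L-position 11 → W
n=14: reaches L-position 11 → W
n=15: only reaches 13(W), 12(W), all W → L
n=16: only reaches 14(W), 13(W), all W → L
n=17: reaches L-position 15 → W
n=18: reaches L-position 16 → W
n=19: reaches L-position 16 → W
n=20: only reaches 18(W), 17(W), all W → L
n=21: only reaches 19(W), 18(W), all W → L
n=22: reaches L-position 20 → W
n=23: reaches L-position 21 → W
n=24: reaches L-position 21 → W
n=25: only reaches 23(W), 22(W), all W → L
n=26: only reaches 24(W), 23(W), all W → L
n=27: reaches L-position 25 → W
n=28: reaches L-position 26 → W
n=29: reaches L-position 26 → W
n=30: only reaches 28(W), 27(W), all W → L
n=31: only reaches 29(W), 28(W), all W → L
n=32: reaches L-position 30 → W
n=33: reaches L-position 31 → W
n=34: reaches L-position 31 → W
n=35: only reaches 33(W), 32(W), all W → L
n=36: only reaches 34(W), 33(W), all W → L
n=37: reaches L-position 35 → W
n=38: reaches L-position 36 → W
n=39: reaches L-position 36 → W
n=40: only reaches 38(W), 37(W), all W → L
The losing starting values of n are exactly the entries labelled L in this table (17 of them).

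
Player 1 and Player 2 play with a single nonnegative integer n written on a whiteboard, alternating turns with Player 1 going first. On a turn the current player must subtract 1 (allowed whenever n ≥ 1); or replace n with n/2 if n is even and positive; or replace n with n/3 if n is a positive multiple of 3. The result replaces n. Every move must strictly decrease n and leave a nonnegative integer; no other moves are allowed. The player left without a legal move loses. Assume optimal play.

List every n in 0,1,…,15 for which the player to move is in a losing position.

0, 2, 5, 7, 9, 11, 13

Build the W/L table. Terminal = L. A non-terminal position is W if it has a move to some L; otherwise it is L.
n=0: no move → L
n=1: →0(L), so W
n=2: →1(W) only, which is W, so L
n=3: →2(L), so W
n=4: →2(L), so W
n=5: →4(W) only, which is W, so L
n=6: →2(L), so W
n=7: →6(W) only, which is W, so L
n=8: →7(L), so W
n=9: →3(W), 8(W) — all W, so L
n=10: →5(L), so W
n=11: →10(W) only, which is W, so L
n=12: →11(L), so W
n=13: →12(W) only, which is W, so L
n=14: →7(L), so W
n=15: →5(L), so W
Reading off the rows marked L gives the requested list; there are 7 such values of n.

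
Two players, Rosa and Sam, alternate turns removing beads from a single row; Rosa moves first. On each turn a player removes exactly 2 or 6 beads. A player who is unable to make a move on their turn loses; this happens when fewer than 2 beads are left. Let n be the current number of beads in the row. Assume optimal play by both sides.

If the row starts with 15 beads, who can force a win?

Rosa wins.

Compute win/loss labels from the base case upward. A position with no move is L. Any other position is W if it can reach an L in one move, else L.
n=0: no move → L
n=1: no move → L
n=2: can move to 0, which is L ⇒ W
n=3: can move to 1, which is L ⇒ W
n=4: the only move is to 2(W), a W ⇒ L
n=5: the only move is to 3(W), a W ⇒ L
n=6: can move to 4, which is L ⇒ W
n=7: can move to 5, which is L ⇒ W
n=8: moves to 6(W), 2(W); every one is W ⇒ L
n=9: moves to 7(W), 3(W); every one is W ⇒ L
n=10: can move to 8, which is L ⇒ W
n=11: can move to 9, which is L ⇒ W
n=12: moves to 10(W), 6(W); every one is W ⇒ L
n=13: moves to 11(W), 7(W); every one is W ⇒ L
n=14: can move to 12, which is L ⇒ W
n=15: can move to 13, which is L ⇒ W
From 15 Rosa can remove 2, leaving 13, reaching an L position.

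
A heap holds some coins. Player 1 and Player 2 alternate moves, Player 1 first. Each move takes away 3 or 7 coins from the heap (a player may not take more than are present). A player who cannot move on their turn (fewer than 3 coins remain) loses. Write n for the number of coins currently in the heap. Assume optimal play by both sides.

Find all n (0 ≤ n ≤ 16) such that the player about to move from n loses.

0, 1, 2, 6, 10, 11, 12, 16

Compute win/loss labels from the base case upward. A position with no move is L. Any other position is W if it can reach an L in one move, else L.
n=0: no move → L
n=1: no move → L
n=2: no move → L
n=3: reaches L-position 0 → W
n=4: reaches L-position 1 → W
n=5: reaches L-position 2 → W
n=6: only reaches 3(W), which is W → L
n=7: reaches L-position 0 → W
n=8: reaches L-position 1 → W
n=9: reaches L-position 6 → W
n=10: only reaches 7(W), 3(W), all W → L
n=11: only reaches 8(W), 4(W), all W → L
n=12: only reaches 9(W), 5(W), all W → L
n=13: reaches L-position 10 → W
n=14: reaches L-position 11 → W
n=15: reaches L-position 12 → W
n=16: only reaches 13(W), 9(W), all W → L
Reading off the rows marked L gives the requested list; there are 8 such values of n.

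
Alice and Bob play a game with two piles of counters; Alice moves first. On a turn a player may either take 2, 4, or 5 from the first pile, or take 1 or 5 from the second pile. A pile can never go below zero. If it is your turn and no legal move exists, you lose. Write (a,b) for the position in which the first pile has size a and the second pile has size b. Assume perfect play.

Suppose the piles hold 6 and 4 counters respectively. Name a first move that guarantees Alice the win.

Compute win/loss labels from the base case upward. A position with no move is L. Any other position is W if it can reach an L in one move, else L.
No move ever increases a pile, so every position that can arise here has a ≤ 6 and b ≤ 4; it is enough to label the cells with 0 ≤ a ≤ 6 and 0 ≤ b ≤ 4.
Every move lowers a or b (never raises either), so fill the grid row by row in increasing a, and left to right within a row: each cell's successors are then already labelled.
      b=0  b=1  b=2  b=3  b=4
a=0:    L    W    L    W    L
a=1:    L    W    L    W    L
a=2:    W    L    W    L    W
a=3:    W    L    W    L    W
a=4:    W    W    W    W    W
a=5:    W    W    W    W    W
a=6:    W    W    W    W    W
Cells with no legal move (terminal, hence L): (0,0), (1,0).
The remaining L cells, each justified by listing all of its moves:
(0,2): only reaches (0,1)(W), which is W → L
(0,4): only reaches (0,3)(W), which is W → L
(1,2): only reaches (1,1)(W), which is W → L
(1,4): only reaches (1,3)(W), which is W → L
(2,1): only reaches (0,1)(W), (2,0)(W), all W → L
(2,3): only reaches (0,3)(W), (2,2)(W), all W → L
(3,1): only reaches (1,1)(W), (3,0)(W), all W → L
(3,3): only reaches (1,3)(W), (3,2)(W), all W → L
Every other cell has at least one move into one of the L cells above, so it is W.
From (6,4), the L positions reachable in one move are: (1,4).

Move to (1,4).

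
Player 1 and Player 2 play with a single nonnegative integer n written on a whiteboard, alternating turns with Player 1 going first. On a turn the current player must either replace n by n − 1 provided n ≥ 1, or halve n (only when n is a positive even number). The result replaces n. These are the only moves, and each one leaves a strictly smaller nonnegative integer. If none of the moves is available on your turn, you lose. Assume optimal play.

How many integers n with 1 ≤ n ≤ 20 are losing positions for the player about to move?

Work bottom-up. With no move the player to move loses. Otherwise the position is W if at least one move leads to an L position for the opponent, and L if every move leads to a W.
n=0: no move → L
n=1: W (go to 0, an L position)
n=2: L (sole option 1(W) is W)
n=3: W (go to 2, an L position)
n=4: W (go to 2, an L position)
n=5: L (sole option 4(W) is W)
n=6: W (go to 5, an L position)
n=7: L (sole option 6(W) is W)
n=8: W (go to 7, an L position)
n=9: L (sole option 8(W) is W)
n=10: W (go to 5, an L position)
n=11: L (sole option 10(W) is W)
n=12: W (go to 11, an L position)
n=13: L (sole option 12(W) is W)
n=14: W (go to 7, an L position)
n=15: L (sole option 14(W) is W)
n=16: W (go to 15, an L position)
n=17: L (sole option 16(W) is W)
n=18: W (go to 9, an L position)
n=19: L (sole option 18(W) is W)
n=20: W (go to 19, an L position)
L entries with 1 ≤ n ≤ 20 (n=0 is outside the asked range and is not counted): n = 2, 5, 7, 9, 11, 13, 15, 17, 19; that makes 9.

9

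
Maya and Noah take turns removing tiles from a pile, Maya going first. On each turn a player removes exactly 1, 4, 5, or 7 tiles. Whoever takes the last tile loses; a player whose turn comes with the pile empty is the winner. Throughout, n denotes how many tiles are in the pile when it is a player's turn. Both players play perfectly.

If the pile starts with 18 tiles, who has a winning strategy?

Work bottom-up. With no move the player to move wins. Otherwise the position is W if at least one move leads to an L position for the opponent, and L if every move leads to a W.
n=0: no move; the opponent has just taken the last tile and therefore loses → W
n=1: L (sole option 0(W) is W)
n=2: W (go to 1, an L position)
n=3: L (sole option 2(W) is W)
n=4: W (go to 3, an L position)
n=5: W (go to 1, an L position)
n=6: W (go to 1, an L position)
n=7: W (go to 3, an L position)
n=8: W (go to 3, an L position)
n=9: L (options 8(W), 5(W), 4(W), 2(W) are all W)
n=10: W (go to 9, an L position)
n=11: L (options 10(W), 7(W), 6(W), 4(W) are all W)
n=12: W (go to 11, an L position)
n=13: W (go to 9, an L position)
n=14: W (go to 9, an L position)
n=15: W (go to 11, an L position)
n=16: W (go to 11, an L position)
n=17: L (options 16(W), 13(W), 12(W), 10(W) are all W)
n=18: W (go to 17, an L position)
The starting position 18 is W: Maya should remove 1, leaving 17, handing over an L position.

Maya wins.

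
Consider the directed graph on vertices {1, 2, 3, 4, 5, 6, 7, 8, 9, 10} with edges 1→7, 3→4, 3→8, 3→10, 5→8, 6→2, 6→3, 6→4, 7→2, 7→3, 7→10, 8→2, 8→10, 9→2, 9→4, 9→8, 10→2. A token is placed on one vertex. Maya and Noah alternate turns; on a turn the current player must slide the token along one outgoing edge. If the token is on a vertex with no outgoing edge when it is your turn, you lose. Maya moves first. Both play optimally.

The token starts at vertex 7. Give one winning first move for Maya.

Move to 2.

Work bottom-up. With no move the player to move loses. Otherwise the position is W if at least one move leads to an L position for the opponent, and L if every move leads to a W.
Every edge goes from a vertex to one that appears earlier in the order 2, 4, 10, 8, 5, 3, 6, 7, 9, 1, so processing vertices in that order labels each vertex after all of its successors.
2: no outgoing edge → L
4: no outgoing edge → L
10: can move to 2, which is L ⇒ W
8: can move to 2, which is L ⇒ W
5: the only move is to 8(W), a W ⇒ L
3: can move to 4, which is L ⇒ W
6: can move to 4, which is L ⇒ W
7: can move to 2, which is L ⇒ W
9: can move to 4, which is L ⇒ W
1: the only move is to 7(W), a W ⇒ L
From 7, the L positions reachable in one move are: 2.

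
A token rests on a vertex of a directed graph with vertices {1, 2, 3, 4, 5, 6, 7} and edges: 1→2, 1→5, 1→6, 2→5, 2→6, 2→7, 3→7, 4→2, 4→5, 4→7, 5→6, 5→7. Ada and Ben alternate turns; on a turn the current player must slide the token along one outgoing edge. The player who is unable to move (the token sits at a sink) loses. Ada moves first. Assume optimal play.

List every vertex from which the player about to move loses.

6, 7

Work bottom-up. With no move the player to move loses. Otherwise the position is W if at least one move leads to an L position for the opponent, and L if every move leads to a W.
Every edge goes from a vertex to one that appears earlier in the order 7, 6, 5, 2, 4, 1, 3, so processing vertices in that order labels each vertex after all of its successors.
7: no outgoing edge → L
6: no outgoing edge → L
5: W (go to 6, an L position)
2: W (go to 6, an L position)
4: W (go to 7, an L position)
1: W (go to 6, an L position)
3: W (go to 7, an L position)
The losing starting vertices are exactly the entries labelled L in this table (2 of them).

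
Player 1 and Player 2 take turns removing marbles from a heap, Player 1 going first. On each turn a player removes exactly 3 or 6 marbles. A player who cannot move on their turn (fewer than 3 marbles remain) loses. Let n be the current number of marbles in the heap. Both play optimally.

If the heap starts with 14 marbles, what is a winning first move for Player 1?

Label each position W (a win for the player to move) or L (a loss). A position with no legal move is L; any other position is W exactly when some move reaches an L, and L when every move reaches a W.
n=0: no move → L
n=1: no move → L
n=2: no move → L
n=3: W (go to 0, an L position)
n=4: W (go to 1, an L position)
n=5: W (go to 2, an L position)
n=6: W (go to 0, an L position)
n=7: W (go to 1, an L position)
n=8: W (go to 2, an L position)
n=9: L (options 6(W), 3(W) are all W)
n=10: L (options 7(W), 4(W) are all W)
n=11: L (options 8(W), 5(W) are all W)
n=12: W (go to 9, an L position)
n=13: W (go to 10, an L position)
n=14: W (go to 11, an L position)
From 14, the L positions reachable in one move are: 11.

Remove 3, leaving 11.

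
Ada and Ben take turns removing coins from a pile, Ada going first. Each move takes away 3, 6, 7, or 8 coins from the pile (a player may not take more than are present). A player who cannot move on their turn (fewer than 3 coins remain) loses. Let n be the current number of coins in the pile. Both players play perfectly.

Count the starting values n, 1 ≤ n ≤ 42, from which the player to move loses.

11

Label each position W (a win for the player to move) or L (a loss). A position with no legal move is L; any other position is W exactly when some move reaches an L, and L when every move reaches a W.
n=0: no move → L
n=1: no move → L
n=2: no move → L
n=3: can move to 0, which is L ⇒ W
n=4: can move to 1, which is L ⇒ W
n=5: can move to 2, which is L ⇒ W
n=6: can move to 0, which is L ⇒ W
n=7: can move to 1, which is L ⇒ W
n=8: can move to 2, which is L ⇒ W
n=9: can move to 2, which is L ⇒ W
n=10: can move to 2, which is L ⇒ W
n=11: moves to 8(W), 5(W), 4(W), 3(W); every one is W ⇒ L
n=12: moves to 9(W), 6(W), 5(W), 4(W); every one is W ⇒ L
n=13: moves to 10(W), 7(W), 6(W), 5(W); every one is W ⇒ L
n=14: can move to 11, which is L ⇒ W
n=15: can move to 12, which is L ⇒ W
n=16: can move to 13, which is L ⇒ W
n=17: can move to 11, which is L ⇒ W
n=18: can move to 12, which is L ⇒ W
n=19: can move to 13, which is L ⇒ W
n=20: can move to 13, which is L ⇒ W
n=21: can move to 13, which is L ⇒ W
n=22: moves to 19(W), 16(W), 15(W), 14(W); every one is W ⇒ L
n=23: moves to 20(W), 17(W), 16(W), 15(W); every one is W ⇒ L
n=24: moves to 21(W), 18(W), 17(W), 16(W); every one is W ⇒ L
n=25: can move to 22, which is L ⇒ W
n=26: can move to 23, which is L ⇒ W
n=27: can move to 24, which is L ⇒ W
n=28: can move to 22, which is L ⇒ W
n=29: can move to 23, which is L ⇒ W
n=30: can move to 24, which is L ⇒ W
n=31: can move to 24, which is L ⇒ W
n=32: can move to 24, which is L ⇒ W
n=33: moves to 30(W), 27(W), 26(W), 25(W); every one is W ⇒ L
n=34: moves to 31(W), 28(W), 27(W), 26(W); every one is W ⇒ L
n=35: moves to 32(W), 29(W), 28(W), 27(W); every one is W ⇒ L
n=36: can move to 33, which is L ⇒ W
n=37: can move to 34, which is L ⇒ W
n=38: can move to 35, which is L ⇒ W
n=39: can move to 33, which is L ⇒ W
n=40: can move to 34, which is L ⇒ W
n=41: can move to 35, which is L ⇒ W
n=42: can move to 35, which is L ⇒ W
L entries with 1 ≤ n ≤ 42 (n=0 is outside the asked range and is not counted): n = 1, 2, 11, 12, 13, 22, 23, 24, 33, 34, 35; that makes 11.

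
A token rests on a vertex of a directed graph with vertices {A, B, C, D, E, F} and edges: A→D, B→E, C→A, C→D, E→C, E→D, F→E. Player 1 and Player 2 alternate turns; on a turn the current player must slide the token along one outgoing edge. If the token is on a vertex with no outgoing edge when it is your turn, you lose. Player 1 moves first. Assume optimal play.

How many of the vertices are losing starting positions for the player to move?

Use the standard recursion: the mover loses at a terminal position; elsewhere, the mover wins exactly when some move hands the opponent an L position.
Every edge goes from a vertex to one that appears earlier in the order D, A, C, E, F, B, so processing vertices in that order labels each vertex after all of its successors.
D: no outgoing edge → L
A: can move to D, which is L ⇒ W
C: can move to D, which is L ⇒ W
E: can move to D, which is L ⇒ W
F: the only move is to E(W), a W ⇒ L
B: the only move is to E(W), a W ⇒ L
The L vertices are B, D, F; that is 3 in all.

3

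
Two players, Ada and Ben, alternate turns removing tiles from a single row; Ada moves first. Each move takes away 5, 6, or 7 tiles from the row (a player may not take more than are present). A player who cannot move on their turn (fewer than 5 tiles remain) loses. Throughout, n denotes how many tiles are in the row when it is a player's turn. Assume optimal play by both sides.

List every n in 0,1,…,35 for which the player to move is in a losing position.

Label each position W (a win for the player to move) or L (a loss). A position with no legal move is L; any other position is W exactly when some move reaches an L, and L when every move reaches a W.
n=0: no move → L
n=1: no move → L
n=2: no move → L
n=3: no move → L
n=4: no move → L
n=5: W (go to 0, an L position)
n=6: W (go to 1, an L position)
n=7: W (go to 2, an L position)
n=8: W (go to 3, an L position)
n=9: W (go to 4, an L position)
n=10: W (go to 4, an L position)
n=11: W (go to 4, an L position)
n=12: L (options 7(W), 6(W), 5(W) are all W)
n=13: L (options 8(W), 7(W), 6(W) are all W)
n=14: L (options 9(W), 8(W), 7(W) are all W)
n=15: L (options 10(W), 9(W), 8(W) are all W)
n=16: L (options 11(W), 10(W), 9(W) are all W)
n=17: W (go to 12, an L position)
n=18: W (go to 13, an L position)
n=19: W (go to 14, an L position)
n=20: W (go to 15, an L position)
n=21: W (go to 16, an L position)
n=22: W (go to 16, an L position)
n=23: W (go to 16, an L position)
n=24: L (options 19(W), 18(W), 17(W) are all W)
n=25: L (options 20(W), 19(W), 18(W) are all W)
n=26: L (options 21(W), 20(W), 19(W) are all W)
n=27: L (options 22(W), 21(W), 20(W) are all W)
n=28: L (options 23(W), 22(W), 21(W) are all W)
n=29: W (go to 24, an L position)
n=30: W (go to 25, an L position)
n=31: W (go to 26, an L position)
n=32: W (go to 27, an L position)
n=33: W (go to 28, an L position)
n=34: W (go to 28, an L position)
n=35: W (go to 28, an L position)
The losing starting values of n are exactly the entries labelled L in this table (15 of them).

0, 1, 2, 3, 4, 12, 13, 14, 15, 16, 24, 25, 26, 27, 28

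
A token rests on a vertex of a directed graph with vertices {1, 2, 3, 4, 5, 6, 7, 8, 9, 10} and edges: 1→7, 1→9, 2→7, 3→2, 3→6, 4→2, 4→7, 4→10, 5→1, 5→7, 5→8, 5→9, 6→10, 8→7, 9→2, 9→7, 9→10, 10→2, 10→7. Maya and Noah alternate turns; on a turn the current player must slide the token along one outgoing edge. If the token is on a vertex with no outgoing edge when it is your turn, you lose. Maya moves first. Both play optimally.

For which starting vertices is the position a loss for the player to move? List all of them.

Compute win/loss labels from the base case upward. A position with no move is L. Any other position is W if it can reach an L in one move, else L.
Every edge goes from a vertex to one that appears earlier in the order 7, 8, 2, 10, 9, 4, 6, 1, 5, 3, so processing vertices in that order labels each vertex after all of its successors.
7: no outgoing edge → L
8: reaches L-position 7 → W
2: reaches L-position 7 → W
10: reaches L-position 7 → W
9: reaches L-position 7 → W
4: reaches L-position 7 → W
6: only reaches 10(W), which is W → L
1: reaches L-position 7 → W
5: reaches L-position 7 → W
3: reaches L-position 6 → W
Reading off the rows marked L gives the requested list; there are 2 such vertices.

6, 7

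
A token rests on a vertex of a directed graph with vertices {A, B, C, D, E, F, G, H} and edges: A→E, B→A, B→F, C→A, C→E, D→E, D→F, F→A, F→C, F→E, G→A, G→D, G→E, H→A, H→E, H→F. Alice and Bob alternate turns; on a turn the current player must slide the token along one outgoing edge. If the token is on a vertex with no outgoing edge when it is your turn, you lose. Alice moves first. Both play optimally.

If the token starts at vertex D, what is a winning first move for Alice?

Compute win/loss labels from the base case upward. A position with no move is L. Any other position is W if it can reach an L in one move, else L.
Every edge goes from a vertex to one that appears earlier in the order E, A, C, F, D, G, B, H, so processing vertices in that order labels each vertex after all of its successors.
E: no outgoing edge → L
A: W (go to E, an L position)
C: W (go to E, an L position)
F: W (go to E, an L position)
D: W (go to E, an L position)
G: W (go to E, an L position)
B: L (options F(W), A(W) are all W)
H: W (go to E, an L position)
From D, the L positions reachable in one move are: E.

Move to E.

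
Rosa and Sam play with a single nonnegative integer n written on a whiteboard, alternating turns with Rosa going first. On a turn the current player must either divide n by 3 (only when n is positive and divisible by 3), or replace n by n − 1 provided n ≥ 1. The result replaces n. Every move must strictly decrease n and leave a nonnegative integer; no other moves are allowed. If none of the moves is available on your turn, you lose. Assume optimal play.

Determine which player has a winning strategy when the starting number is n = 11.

Work bottom-up. With no move the player to move loses. Otherwise the position is W if at least one move leads to an L position for the opponent, and L if every move leads to a W.
n=0: no move → L
n=1: W (go to 0, an L position)
n=2: L (sole option 1(W) is W)
n=3: W (go to 2, an L position)
n=4: L (sole option 3(W) is W)
n=5: W (go to 4, an L position)
n=6: W (go to 2, an L position)
n=7: L (sole option 6(W) is W)
n=8: W (go to 7, an L position)
n=9: L (options 3(W), 8(W) are all W)
n=10: W (go to 9, an L position)
n=11: L (sole option 10(W) is W)
The starting position 11 is L: whatever Rosa does, the opponent receives a W position.

Sam wins.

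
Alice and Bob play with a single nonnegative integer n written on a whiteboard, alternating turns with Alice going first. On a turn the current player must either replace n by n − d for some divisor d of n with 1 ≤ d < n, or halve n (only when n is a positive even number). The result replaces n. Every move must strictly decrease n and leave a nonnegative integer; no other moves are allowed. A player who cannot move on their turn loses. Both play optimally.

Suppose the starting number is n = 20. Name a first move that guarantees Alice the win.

Classify positions by backward induction: terminal positions (no move available) are L. From any other position, the mover wins iff some move reaches an L.
n=0: no move → L
n=1: no move → L
n=2: →1(L), so W
n=3: →2(W) only, which is W, so L
n=4: →3(L), so W
n=5: →4(W) only, which is W, so L
n=6: →3(L), so W
n=7: →6(W) only, which is W, so L
n=8: →7(L), so W
n=9: →6(W), 8(W) — all W, so L
n=10: →5(L), so W
n=11: →10(W) only, which is W, so L
n=12: →9(L), so W
n=13: →12(W) only, which is W, so L
n=14: →7(L), so W
n=15: →10(W), 12(W), 14(W) — all W, so L
n=16: →15(L), so W
n=17: →16(W) only, which is W, so L
n=18: →9(L), so W
n=19: →18(W) only, which is W, so L
n=20: →15(L), so W
From 20, the L positions reachable in one move are: 15, 19. Any move reaching one of these is winning.

Move to 15.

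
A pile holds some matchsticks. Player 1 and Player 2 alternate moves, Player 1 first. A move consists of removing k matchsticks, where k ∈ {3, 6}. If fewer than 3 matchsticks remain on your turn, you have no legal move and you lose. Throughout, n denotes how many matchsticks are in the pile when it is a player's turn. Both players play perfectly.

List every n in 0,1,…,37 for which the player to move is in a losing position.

Use the standard recursion: the mover loses at a terminal position; elsewhere, the mover wins exactly when some move hands the opponent an L position.
n=0: no move → L
n=1: no move → L
n=2: no move → L
n=3: can move to 0, which is L ⇒ W
n=4: can move to 1, which is L ⇒ W
n=5: can move to 2, which is L ⇒ W
n=6: can move to 0, which is L ⇒ W
n=7: can move to 1, which is L ⇒ W
n=8: can move to 2, which is L ⇒ W
n=9: moves to 6(W), 3(W); every one is W ⇒ L
n=10: moves to 7(W), 4(W); every one is W ⇒ L
n=11: moves to 8(W), 5(W); every one is W ⇒ L
n=12: can move to 9, which is L ⇒ W
n=13: can move to 10, which is L ⇒ W
n=14: can move to 11, which is L ⇒ W
n=15: can move to 9, which is L ⇒ W
n=16: can move to 10, which is L ⇒ W
n=17: can move to 11, which is L ⇒ W
n=18: moves to 15(W), 12(W); every one is W ⇒ L
n=19: moves to 16(W), 13(W); every one is W ⇒ L
n=20: moves to 17(W), 14(W); every one is W ⇒ L
n=21: can move to 18, which is L ⇒ W
n=22: can move to 19, which is L ⇒ W
n=23: can move to 20, which is L ⇒ W
n=24: can move to 18, which is L ⇒ W
n=25: can move to 19, which is L ⇒ W
n=26: can move to 20, which is L ⇒ W
n=27: moves to 24(W), 21(W); every one is W ⇒ L
n=28: moves to 25(W), 22(W); every one is W ⇒ L
n=29: moves to 26(W), 23(W); every one is W ⇒ L
n=30: can move to 27, which is L ⇒ W
n=31: can move to 28, which is L ⇒ W
n=32: can move to 29, which is L ⇒ W
n=33: can move to 27, which is L ⇒ W
n=34: can move to 28, which is L ⇒ W
n=35: can move to 29, which is L ⇒ W
n=36: moves to 33(W), 30(W); every one is W ⇒ L
n=37: moves to 34(W), 31(W); every one is W ⇒ L
Reading off the rows marked L gives the requested list; there are 14 such values of n.

0, 1, 2, 9, 10, 11, 18, 19, 20, 27, 28, 29, 36, 37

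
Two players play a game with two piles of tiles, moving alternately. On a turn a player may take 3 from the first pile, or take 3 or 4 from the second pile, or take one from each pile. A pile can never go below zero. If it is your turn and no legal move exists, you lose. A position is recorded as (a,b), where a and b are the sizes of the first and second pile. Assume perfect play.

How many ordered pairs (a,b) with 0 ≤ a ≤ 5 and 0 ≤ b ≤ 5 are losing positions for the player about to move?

Compute win/loss labels from the base case upward. A position with no move is L. Any other position is W if it can reach an L in one move, else L.
Every move lowers a or b (never raises either), so fill the grid row by row in increasing a, and left to right within a row: each cell's successors are then already labelled.
      b=0  b=1  b=2  b=3  b=4  b=5
a=0:    L    L    L    W    W    W
a=1:    L    W    W    W    W    L
a=2:    L    W    L    W    W    W
a=3:    W    W    W    W    L    L
a=4:    W    L    L    L    W    W
a=5:    W    L    W    W    W    W
Cells with no legal move (terminal, hence L): (0,0), (0,1), (0,2), (1,0), (2,0).
The remaining L cells, each justified by listing all of its moves:
(1,5): L (options (1,2)(W), (1,1)(W), (0,4)(W) are all W)
(2,2): L (sole option (1,1)(W) is W)
(3,4): L (options (0,4)(W), (3,1)(W), (3,0)(W), (2,3)(W) are all W)
(3,5): L (options (0,5)(W), (3,2)(W), (3,1)(W), (2,4)(W) are all W)
(4,1): L (options (1,1)(W), (3,0)(W) are all W)
(4,2): L (options (1,2)(W), (3,1)(W) are all W)
(4,3): L (options (1,3)(W), (4,0)(W), (3,2)(W) are all W)
(5,1): L (options (2,1)(W), (4,0)(W) are all W)
Every other cell has at least one move into one of the L cells above, so it is W.
L cells per row: a=0: 3, a=1: 2, a=2: 2, a=3: 2, a=4: 3, a=5: 1; total 13.

13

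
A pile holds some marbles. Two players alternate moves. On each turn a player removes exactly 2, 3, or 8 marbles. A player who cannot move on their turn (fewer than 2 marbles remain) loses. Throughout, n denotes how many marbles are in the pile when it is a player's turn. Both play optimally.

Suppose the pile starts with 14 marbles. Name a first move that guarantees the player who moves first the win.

Remove 3, leaving 11.

Label each position W (a win for the player to move) or L (a loss). A position with no legal move is L; any other position is W exactly when some move reaches an L, and L when every move reaches a W.
n=0: no move → L
n=1: no move → L
n=2: →0(L), so W
n=3: →1(L), so W
n=4: →1(L), so W
n=5: →3(W), 2(W) — all W, so L
n=6: →4(W), 3(W) — all W, so L
n=7: →5(L), so W
n=8: →6(L), so W
n=9: →6(L), so W
n=10: →8(W), 7(W), 2(W) — all W, so L
n=11: →9(W), 8(W), 3(W) — all W, so L
n=12: →10(L), so W
n=13: →11(L), so W
n=14: →11(L), so W
From 14, the L positions reachable in one move are: 11, 6. Any move reaching one of these is winning.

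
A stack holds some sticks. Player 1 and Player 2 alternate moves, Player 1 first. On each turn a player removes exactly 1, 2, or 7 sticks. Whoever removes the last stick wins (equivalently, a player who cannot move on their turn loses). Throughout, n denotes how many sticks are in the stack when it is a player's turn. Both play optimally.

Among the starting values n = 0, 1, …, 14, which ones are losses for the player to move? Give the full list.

Use the standard recursion: the mover loses at a terminal position; elsewhere, the mover wins exactly when some move hands the opponent an L position.
n=0: no move → L
n=1: →0(L), so W
n=2: →0(L), so W
n=3: →2(W), 1(W) — all W, so L
n=4: →3(L), so W
n=5: →3(L), so W
n=6: →5(W), 4(W) — all W, so L
n=7: →6(L), so W
n=8: →6(L), so W
n=9: →8(W), 7(W), 2(W) — all W, so L
n=10: →9(L), so W
n=11: →9(L), so W
n=12: →11(W), 10(W), 5(W) — all W, so L
n=13: →12(L), so W
n=14: →12(L), so W
Reading off the rows marked L gives the requested list; there are 5 such values of n.

0, 3, 6, 9, 12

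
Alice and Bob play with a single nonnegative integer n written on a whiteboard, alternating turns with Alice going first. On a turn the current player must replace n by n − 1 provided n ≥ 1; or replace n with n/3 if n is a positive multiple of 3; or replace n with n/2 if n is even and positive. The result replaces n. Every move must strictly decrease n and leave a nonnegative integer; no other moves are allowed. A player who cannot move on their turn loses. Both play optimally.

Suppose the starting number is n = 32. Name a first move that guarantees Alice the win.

Move to 16.

Positions with no move are L. A position that does have a move is losing for the player to move precisely when every available move leads to a winning position for the opponent. Fill in the labels:
n=0: no move → L
n=1: W (go to 0, an L position)
n=2: L (sole option 1(W) is W)
n=3: W (go to 2, an L position)
n=4: W (go to 2, an L position)
n=5: L (sole option 4(W) is W)
n=6: W (go to 2, an L position)
n=7: L (sole option 6(W) is W)
n=8: W (go to 7, an L position)
n=9: L (options 3(W), 8(W) are all W)
n=10: W (go to 5, an L position)
n=11: L (sole option 10(W) is W)
n=12: W (go to 11, an L position)
n=13: L (sole option 12(W) is W)
n=14: W (go to 7, an L position)
n=15: W (go to 5, an L position)
n=16: L (options 8(W), 15(W) are all W)
n=17: W (go to 16, an L position)
n=18: W (go to 9, an L position)
n=19: L (sole option 18(W) is W)
n=20: W (go to 19, an L position)
n=21: W (go to 7, an L position)
n=22: W (go to 11, an L position)
n=23: L (sole option 22(W) is W)
n=24: W (go to 23, an L position)
n=25: L (sole option 24(W) is W)
n=26: W (go to 13, an L position)
n=27: W (go to 9, an L position)
n=28: L (options 14(W), 27(W) are all W)
n=29: W (go to 28, an L position)
n=30: L (options 10(W), 15(W), 29(W) are all W)
n=31: W (go to 30, an L position)
n=32: W (go to 16, an L position)
From 32, the L positions reachable in one move are: 16.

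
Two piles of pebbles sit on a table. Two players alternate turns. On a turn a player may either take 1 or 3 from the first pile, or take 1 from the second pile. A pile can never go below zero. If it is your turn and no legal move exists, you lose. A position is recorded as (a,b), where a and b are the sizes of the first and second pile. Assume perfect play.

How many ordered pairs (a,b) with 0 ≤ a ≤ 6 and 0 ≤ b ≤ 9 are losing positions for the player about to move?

Classify positions by backward induction: terminal positions (no move available) are L. From any other position, the mover wins iff some move reaches an L.
Every move lowers a or b (never raises either), so fill the grid row by row in increasing a, and left to right within a row: each cell's successors are then already labelled.
      b=0  b=1  b=2  b=3  b=4  b=5  b=6  b=7  b=8  b=9
a=0:    L    W    L    W    L    W    L    W    L    W
a=1:    W    L    W    L    W    L    W    L    W    L
a=2:    L    W    L    W    L    W    L    W    L    W
a=3:    W    L    W    L    W    L    W    L    W    L
a=4:    L    W    L    W    L    W    L    W    L    W
a=5:    W    L    W    L    W    L    W    L    W    L
a=6:    L    W    L    W    L    W    L    W    L    W
Cells with no legal move (terminal, hence L): (0,0).
The remaining L cells, each justified by listing all of its moves:
(0,2): L (sole option (0,1)(W) is W)
(0,4): L (sole option (0,3)(W) is W)
(0,6): L (sole option (0,5)(W) is W)
(0,8): L (sole option (0,7)(W) is W)
(1,1): L (options (0,1)(W), (1,0)(W) are all W)
(1,3): L (options (0,3)(W), (1,2)(W) are all W)
(1,5): L (options (0,5)(W), (1,4)(W) are all W)
(1,7): L (options (0,7)(W), (1,6)(W) are all W)
(1,9): L (options (0,9)(W), (1,8)(W) are all W)
(2,0): L (sole option (1,0)(W) is W)
(2,2): L (options (1,2)(W), (2,1)(W) are all W)
(2,4): L (options (1,4)(W), (2,3)(W) are all W)
(2,6): L (options (1,6)(W), (2,5)(W) are all W)
(2,8): L (options (1,8)(W), (2,7)(W) are all W)
(3,1): L (options (2,1)(W), (0,1)(W), (3,0)(W) are all W)
(3,3): L (options (2,3)(W), (0,3)(W), (3,2)(W) are all W)
(3,5): L (options (2,5)(W), (0,5)(W), (3,4)(W) are all W)
(3,7): L (options (2,7)(W), (0,7)(W), (3,6)(W) are all W)
(3,9): L (options (2,9)(W), (0,9)(W), (3,8)(W) are all W)
(4,0): L (options (3,0)(W), (1,0)(W) are all W)
(4,2): L (options (3,2)(W), (1,2)(W), (4,1)(W) are all W)
(4,4): L (options (3,4)(W), (1,4)(W), (4,3)(W) are all W)
(4,6): L (options (3,6)(W), (1,6)(W), (4,5)(W) are all W)
(4,8): L (options (3,8)(W), (1,8)(W), (4,7)(W) are all W)
(5,1): L (options (4,1)(W), (2,1)(W), (5,0)(W) are all W)
(5,3): L (options (4,3)(W), (2,3)(W), (5,2)(W) are all W)
(5,5): L (options (4,5)(W), (2,5)(W), (5,4)(W) are all W)
(5,7): L (options (4,7)(W), (2,7)(W), (5,6)(W) are all W)
(5,9): L (options (4,9)(W), (2,9)(W), (5,8)(W) are all W)
(6,0): L (options (5,0)(W), (3,0)(W) are all W)
(6,2): L (options (5,2)(W), (3,2)(W), (6,1)(W) are all W)
(6,4): L (options (5,4)(W), (3,4)(W), (6,3)(W) are all W)
(6,6): L (options (5,6)(W), (3,6)(W), (6,5)(W) are all W)
(6,8): L (options (5,8)(W), (3,8)(W), (6,7)(W) are all W)
Every other cell has at least one move into one of the L cells above, so it is W.
L cells per row: a=0: 5, a=1: 5, a=2: 5, a=3: 5, a=4: 5, a=5: 5, a=6: 5; total 35.

35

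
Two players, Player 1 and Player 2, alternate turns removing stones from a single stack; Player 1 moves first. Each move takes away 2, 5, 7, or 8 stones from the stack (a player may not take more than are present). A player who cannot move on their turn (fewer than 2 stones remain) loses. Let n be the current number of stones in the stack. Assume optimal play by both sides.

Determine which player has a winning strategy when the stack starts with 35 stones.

Player 1 wins.

Build the W/L table. Terminal = L. A non-terminal position is W if it has a move to some L; otherwise it is L.
n=0: no move → L
n=1: no move → L
n=2: can move to 0, which is L ⇒ W
n=3: can move to 1, which is L ⇒ W
n=4: the only move is to 2(W), a W ⇒ L
n=5: can move to 0, which is L ⇒ W
n=6: can move to 4, which is L ⇒ W
n=7: can move to 0, which is L ⇒ W
n=8: can move to 1, which is L ⇒ W
n=9: can move to 4, which is L ⇒ W
n=10: moves to 8(W), 5(W), 3(W), 2(W); every one is W ⇒ L
n=11: can move to 4, which is L ⇒ W
n=12: can move to 10, which is L ⇒ W
n=13: moves to 11(W), 8(W), 6(W), 5(W); every one is W ⇒ L
n=14: moves to 12(W), 9(W), 7(W), 6(W); every one is W ⇒ L
n=15: can move to 13, which is L ⇒ W
n=16: can move to 14, which is L ⇒ W
n=17: can move to 10, which is L ⇒ W
n=18: can move to 13, which is L ⇒ W
n=19: can move to 14, which is L ⇒ W
n=20: can move to 13, which is L ⇒ W
n=21: can move to 14, which is L ⇒ W
n=22: can move to 14, which is L ⇒ W
n=23: moves to 21(W), 18(W), 16(W), 15(W); every one is W ⇒ L
n=24: moves to 22(W), 19(W), 17(W), 16(W); every one is W ⇒ L
n=25: can move to 23, which is L ⇒ W
n=26: can move to 24, which is L ⇒ W
n=27: moves to 25(W), 22(W), 20(W), 19(W); every one is W ⇒ L
n=28: can move to 23, which is L ⇒ W
n=29: can move to 27, which is L ⇒ W
n=30: can move to 23, which is L ⇒ W
n=31: can move to 24, which is L ⇒ W
n=32: can move to 27, which is L ⇒ W
n=33: moves to 31(W), 28(W), 26(W), 25(W); every one is W ⇒ L
n=34: can move to 27, which is L ⇒ W
n=35: can move to 33, which is L ⇒ W
From 35 Player 1 can remove 2, leaving 33, reaching an L position.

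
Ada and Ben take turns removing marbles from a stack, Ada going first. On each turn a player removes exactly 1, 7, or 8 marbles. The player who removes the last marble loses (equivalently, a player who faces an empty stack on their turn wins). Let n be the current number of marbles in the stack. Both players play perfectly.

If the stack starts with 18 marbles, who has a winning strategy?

Compute win/loss labels from the base case upward. A position with no move is W. Any other position is W if it can reach an L in one move, else L.
n=0: no move; the opponent has just taken the last marble and therefore loses → W
n=1: →0(W) only, which is W, so L
n=2: →1(L), so W
n=3: →2(W) only, which is W, so L
n=4: →3(L), so W
n=5: →4(W) only, which is W, so L
n=6: →5(L), so W
n=7: →6(W), 0(W) — all W, so L
n=8: →7(L), so W
n=9: →1(L), so W
n=10: →3(L), so W
n=11: →3(L), so W
n=12: →5(L), so W
n=13: →5(L), so W
n=14: →7(L), so W
n=15: →7(L), so W
n=16: →15(W), 9(W), 8(W) — all W, so L
n=17: →16(L), so W
n=18: →17(W), 11(W), 10(W) — all W, so L
Every move from 18 reaches a W position, so the mover loses.

Ben wins.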